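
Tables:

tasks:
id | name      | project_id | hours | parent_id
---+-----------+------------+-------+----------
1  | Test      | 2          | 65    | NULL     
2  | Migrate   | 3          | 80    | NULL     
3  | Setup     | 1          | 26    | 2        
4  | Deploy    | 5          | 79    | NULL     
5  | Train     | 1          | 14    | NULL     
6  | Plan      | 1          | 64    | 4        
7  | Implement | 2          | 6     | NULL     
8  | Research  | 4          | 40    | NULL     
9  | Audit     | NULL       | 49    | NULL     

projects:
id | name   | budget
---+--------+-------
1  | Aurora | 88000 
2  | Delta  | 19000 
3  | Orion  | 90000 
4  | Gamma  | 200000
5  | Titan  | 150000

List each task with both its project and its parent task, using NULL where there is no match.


Two LEFT JOINs from the same base table tasks: one to projects via project_id, one to tasks itself via parent_id. Both are LEFT so every task is preserved.
Match against projects:
  - task 1 (Test): project_id=2 -> matches Delta
  - task 2 (Migrate): project_id=3 -> matches Orion
  - task 3 (Setup): project_id=1 -> matches Aurora
  - task 4 (Deploy): project_id=5 -> matches Titan
  - task 5 (Train): project_id=1 -> matches Aurora
  - task 6 (Plan): project_id=1 -> matches Aurora
  - task 7 (Implement): project_id=2 -> matches Delta
  - task 8 (Research): project_id=4 -> matches Gamma
  - task 9 (Audit): project_id=NULL, no match -> kept with NULL
Match against tasks (self):
  - task 1 (Test): parent_id=NULL -> NULL
  - task 2 (Migrate): parent_id=NULL -> NULL
  - task 3 (Setup): parent_id=2 -> Migrate
  - task 4 (Deploy): parent_id=NULL -> NULL
  - task 5 (Train): parent_id=NULL -> NULL
  - task 6 (Plan): parent_id=4 -> Deploy
  - task 7 (Implement): parent_id=NULL -> NULL
  - task 8 (Research): parent_id=NULL -> NULL
  - task 9 (Audit): parent_id=NULL -> NULL

SQL:
SELECT a.name, b.name AS project, c.name AS parent
FROM tasks a
LEFT JOIN projects b ON a.project_id = b.id
LEFT JOIN tasks c ON a.parent_id = c.id

Result:
name      | project | parent 
----------+---------+--------
Test      | Delta   | NULL   
Migrate   | Orion   | NULL   
Setup     | Aurora  | Migrate
Deploy    | Titan   | NULL   
Train     | Aurora  | NULL   
Plan      | Aurora  | Deploy 
Implement | Delta   | NULL   
Research  | Gamma   | NULL   
Audit     | NULL    | NULL   


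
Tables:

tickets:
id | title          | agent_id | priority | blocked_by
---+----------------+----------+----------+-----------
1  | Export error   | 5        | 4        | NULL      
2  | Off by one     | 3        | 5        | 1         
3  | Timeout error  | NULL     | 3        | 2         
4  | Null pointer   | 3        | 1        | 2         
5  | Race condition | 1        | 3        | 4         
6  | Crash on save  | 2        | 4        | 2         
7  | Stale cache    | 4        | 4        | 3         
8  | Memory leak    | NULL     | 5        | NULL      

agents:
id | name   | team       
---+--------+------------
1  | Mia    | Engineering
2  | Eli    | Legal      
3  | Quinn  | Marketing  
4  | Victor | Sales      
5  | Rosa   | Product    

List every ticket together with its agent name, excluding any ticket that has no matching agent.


INNER JOIN keeps only tickets rows whose agent_id matches an id in agents. Walk through each ticket:
  - ticket 1 (Export error): agent_id=5 -> matches Rosa
  - ticket 2 (Off by one): agent_id=3 -> matches Quinn
  - ticket 3 (Timeout error): agent_id=NULL, no match -> dropped
  - ticket 4 (Null pointer): agent_id=3 -> matches Quinn
  - ticket 5 (Race condition): agent_id=1 -> matches Mia
  - ticket 6 (Crash on save): agent_id=2 -> matches Eli
  - ticket 7 (Stale cache): agent_id=4 -> matches Victor
  - ticket 8 (Memory leak): agent_id=NULL, no match -> dropped
So 2 of 8 rows are dropped.

SQL:
SELECT a.title, b.name AS agent
FROM tickets a
INNER JOIN agents b ON a.agent_id = b.id

Result:
title          | agent 
---------------+-------
Export error   | Rosa  
Off by one     | Quinn 
Null pointer   | Quinn 
Race condition | Mia   
Crash on save  | Eli   
Stale cache    | Victor


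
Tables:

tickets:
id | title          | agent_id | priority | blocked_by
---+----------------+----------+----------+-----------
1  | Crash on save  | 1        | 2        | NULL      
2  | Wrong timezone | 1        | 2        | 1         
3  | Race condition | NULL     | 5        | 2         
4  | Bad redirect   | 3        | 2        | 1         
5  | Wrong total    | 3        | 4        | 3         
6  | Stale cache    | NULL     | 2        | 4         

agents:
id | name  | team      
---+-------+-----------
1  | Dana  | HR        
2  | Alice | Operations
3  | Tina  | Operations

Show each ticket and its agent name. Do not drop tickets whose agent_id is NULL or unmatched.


LEFT JOIN keeps every row from tickets (the left table); where agent_id has no match in agents, the agent columns become NULL. Walk through each ticket:
  - ticket 1 (Crash on save): agent_id=1 -> matches Dana
  - ticket 2 (Wrong timezone): agent_id=1 -> matches Dana
  - ticket 3 (Race condition): agent_id=NULL, no match -> kept with NULL
  - ticket 4 (Bad redirect): agent_id=3 -> matches Tina
  - ticket 5 (Wrong total): agent_id=3 -> matches Tina
  - ticket 6 (Stale cache): agent_id=NULL, no match -> kept with NULL
All 6 rows appear; 2 have NULL agent.

SQL:
SELECT a.title, b.name AS agent
FROM tickets a
LEFT JOIN agents b ON a.agent_id = b.id

Result:
title          | agent
---------------+------
Crash on save  | Dana 
Wrong timezone | Dana 
Race condition | NULL 
Bad redirect   | Tina 
Wrong total    | Tina 
Stale cache    | NULL 


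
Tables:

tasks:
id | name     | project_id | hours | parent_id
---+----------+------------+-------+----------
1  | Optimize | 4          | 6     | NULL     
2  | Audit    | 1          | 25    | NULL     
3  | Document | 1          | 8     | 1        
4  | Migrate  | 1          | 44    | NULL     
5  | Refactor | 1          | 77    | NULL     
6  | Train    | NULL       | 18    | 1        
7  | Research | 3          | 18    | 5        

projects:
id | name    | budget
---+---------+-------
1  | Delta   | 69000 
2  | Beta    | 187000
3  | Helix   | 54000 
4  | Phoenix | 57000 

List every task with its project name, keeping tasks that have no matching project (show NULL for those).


LEFT JOIN keeps every row from tasks (the left table); where project_id has no match in projects, the project columns become NULL. Walk through each task:
  - task 1 (Optimize): project_id=4 -> matches Phoenix
  - task 2 (Audit): project_id=1 -> matches Delta
  - task 3 (Document): project_id=1 -> matches Delta
  - task 4 (Migrate): project_id=1 -> matches Delta
  - task 5 (Refactor): project_id=1 -> matches Delta
  - task 6 (Train): project_id=NULL, no match -> kept with NULL
  - task 7 (Research): project_id=3 -> matches Helix
All 7 rows appear; 1 has NULL project.

SQL:
SELECT a.name, b.name AS project
FROM tasks a
LEFT JOIN projects b ON a.project_id = b.id

Result:
name     | project
---------+--------
Optimize | Phoenix
Audit    | Delta  
Document | Delta  
Migrate  | Delta  
Refactor | Delta  
Train    | NULL   
Research | Helix  


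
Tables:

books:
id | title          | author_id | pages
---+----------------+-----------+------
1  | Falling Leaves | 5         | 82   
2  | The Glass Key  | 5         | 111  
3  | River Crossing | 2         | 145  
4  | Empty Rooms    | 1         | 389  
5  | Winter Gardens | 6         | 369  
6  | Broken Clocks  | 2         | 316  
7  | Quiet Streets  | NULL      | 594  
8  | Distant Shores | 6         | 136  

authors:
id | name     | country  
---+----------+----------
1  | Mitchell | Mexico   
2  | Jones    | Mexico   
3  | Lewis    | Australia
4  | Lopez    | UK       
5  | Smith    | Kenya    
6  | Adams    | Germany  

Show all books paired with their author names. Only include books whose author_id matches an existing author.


INNER JOIN keeps only books rows whose author_id matches an id in authors. Walk through each book:
  - book 1 (Falling Leaves): author_id=5 -> matches Smith
  - book 2 (The Glass Key): author_id=5 -> matches Smith
  - book 3 (River Crossing): author_id=2 -> matches Jones
  - book 4 (Empty Rooms): author_id=1 -> matches Mitchell
  - book 5 (Winter Gardens): author_id=6 -> matches Adams
  - book 6 (Broken Clocks): author_id=2 -> matches Jones
  - book 7 (Quiet Streets): author_id=NULL, no match -> dropped
  - book 8 (Distant Shores): author_id=6 -> matches Adams
So 1 of 8 rows is dropped.

SQL:
SELECT a.title, b.name AS author
FROM books a
INNER JOIN authors b ON a.author_id = b.id

Result:
title          | author  
---------------+---------
Falling Leaves | Smith   
The Glass Key  | Smith   
River Crossing | Jones   
Empty Rooms    | Mitchell
Winter Gardens | Adams   
Broken Clocks  | Jones   
Distant Shores | Adams   


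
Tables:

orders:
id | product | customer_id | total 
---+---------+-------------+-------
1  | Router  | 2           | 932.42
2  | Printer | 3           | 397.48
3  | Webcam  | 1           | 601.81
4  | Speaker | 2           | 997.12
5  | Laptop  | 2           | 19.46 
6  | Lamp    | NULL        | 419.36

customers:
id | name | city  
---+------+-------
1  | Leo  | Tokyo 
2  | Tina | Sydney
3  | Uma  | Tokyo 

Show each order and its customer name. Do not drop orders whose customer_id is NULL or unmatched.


LEFT JOIN keeps every row from orders (the left table); where customer_id has no match in customers, the customer columns become NULL. Walk through each order:
  - order 1 (Router): customer_id=2 -> matches Tina
  - order 2 (Printer): customer_id=3 -> matches Uma
  - order 3 (Webcam): customer_id=1 -> matches Leo
  - order 4 (Speaker): customer_id=2 -> matches Tina
  - order 5 (Laptop): customer_id=2 -> matches Tina
  - order 6 (Lamp): customer_id=NULL, no match -> kept with NULL
All 6 rows appear; 1 has NULL customer.

SQL:
SELECT a.product, b.name AS customer
FROM orders a
LEFT JOIN customers b ON a.customer_id = b.id

Result:
product | customer
--------+---------
Router  | Tina    
Printer | Uma     
Webcam  | Leo     
Speaker | Tina    
Laptop  | Tina    
Lamp    | NULL    


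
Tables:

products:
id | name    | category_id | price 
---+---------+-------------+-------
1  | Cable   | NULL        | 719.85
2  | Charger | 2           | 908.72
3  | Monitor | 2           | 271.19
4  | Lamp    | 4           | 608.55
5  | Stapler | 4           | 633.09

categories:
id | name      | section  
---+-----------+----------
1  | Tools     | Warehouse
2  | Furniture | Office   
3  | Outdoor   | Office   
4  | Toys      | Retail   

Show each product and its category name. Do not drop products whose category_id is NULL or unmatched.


LEFT JOIN keeps every row from products (the left table); where category_id has no match in categories, the category columns become NULL. Walk through each product:
  - product 1 (Cable): category_id=NULL, no match -> kept with NULL
  - product 2 (Charger): category_id=2 -> matches Furniture
  - product 3 (Monitor): category_id=2 -> matches Furniture
  - product 4 (Lamp): category_id=4 -> matches Toys
  - product 5 (Stapler): category_id=4 -> matches Toys
All 5 rows appear; 1 has NULL category.

SQL:
SELECT a.name, b.name AS category
FROM products a
LEFT JOIN categories b ON a.category_id = b.id

Result:
name    | category 
--------+----------
Cable   | NULL     
Charger | Furniture
Monitor | Furniture
Lamp    | Toys     
Stapler | Toys     


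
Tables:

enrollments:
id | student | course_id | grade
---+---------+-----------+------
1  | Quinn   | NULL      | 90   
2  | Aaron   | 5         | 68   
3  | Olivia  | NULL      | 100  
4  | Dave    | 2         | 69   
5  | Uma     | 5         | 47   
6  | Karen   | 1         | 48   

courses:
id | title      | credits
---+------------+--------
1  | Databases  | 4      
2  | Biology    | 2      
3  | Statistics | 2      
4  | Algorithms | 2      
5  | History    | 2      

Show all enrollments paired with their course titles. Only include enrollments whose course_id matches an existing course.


INNER JOIN keeps only enrollments rows whose course_id matches an id in courses. Walk through each enrollment:
  - enrollment 1 (Quinn): course_id=NULL, no match -> dropped
  - enrollment 2 (Aaron): course_id=5 -> matches History
  - enrollment 3 (Olivia): course_id=NULL, no match -> dropped
  - enrollment 4 (Dave): course_id=2 -> matches Biology
  - enrollment 5 (Uma): course_id=5 -> matches History
  - enrollment 6 (Karen): course_id=1 -> matches Databases
So 2 of 6 rows are dropped.

SQL:
SELECT a.student, b.title AS course
FROM enrollments a
INNER JOIN courses b ON a.course_id = b.id

Result:
student | course   
--------+----------
Aaron   | History  
Dave    | Biology  
Uma     | History  
Karen   | Databases


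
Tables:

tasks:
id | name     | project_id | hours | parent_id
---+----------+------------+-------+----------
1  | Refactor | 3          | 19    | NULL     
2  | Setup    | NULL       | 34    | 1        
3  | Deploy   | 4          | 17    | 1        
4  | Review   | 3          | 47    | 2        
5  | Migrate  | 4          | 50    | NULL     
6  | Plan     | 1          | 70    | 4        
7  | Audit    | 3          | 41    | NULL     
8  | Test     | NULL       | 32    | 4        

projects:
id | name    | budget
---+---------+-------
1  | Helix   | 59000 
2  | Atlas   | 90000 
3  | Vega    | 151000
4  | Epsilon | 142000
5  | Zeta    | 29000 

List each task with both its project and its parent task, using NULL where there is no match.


Two LEFT JOINs from the same base table tasks: one to projects via project_id, one to tasks itself via parent_id. Both are LEFT so every task is preserved.
Match against projects:
  - task 1 (Refactor): project_id=3 -> matches Vega
  - task 2 (Setup): project_id=NULL, no match -> kept with NULL
  - task 3 (Deploy): project_id=4 -> matches Epsilon
  - task 4 (Review): project_id=3 -> matches Vega
  - task 5 (Migrate): project_id=4 -> matches Epsilon
  - task 6 (Plan): project_id=1 -> matches Helix
  - task 7 (Audit): project_id=3 -> matches Vega
  - task 8 (Test): project_id=NULL, no match -> kept with NULL
Match against tasks (self):
  - task 1 (Refactor): parent_id=NULL -> NULL
  - task 2 (Setup): parent_id=1 -> Refactor
  - task 3 (Deploy): parent_id=1 -> Refactor
  - task 4 (Review): parent_id=2 -> Setup
  - task 5 (Migrate): parent_id=NULL -> NULL
  - task 6 (Plan): parent_id=4 -> Review
  - task 7 (Audit): parent_id=NULL -> NULL
  - task 8 (Test): parent_id=4 -> Review

SQL:
SELECT a.name, b.name AS project, c.name AS parent
FROM tasks a
LEFT JOIN projects b ON a.project_id = b.id
LEFT JOIN tasks c ON a.parent_id = c.id

Result:
name     | project | parent  
---------+---------+---------
Refactor | Vega    | NULL    
Setup    | NULL    | Refactor
Deploy   | Epsilon | Refactor
Review   | Vega    | Setup   
Migrate  | Epsilon | NULL    
Plan     | Helix   | Review  
Audit    | Vega    | NULL    
Test     | NULL    | Review  


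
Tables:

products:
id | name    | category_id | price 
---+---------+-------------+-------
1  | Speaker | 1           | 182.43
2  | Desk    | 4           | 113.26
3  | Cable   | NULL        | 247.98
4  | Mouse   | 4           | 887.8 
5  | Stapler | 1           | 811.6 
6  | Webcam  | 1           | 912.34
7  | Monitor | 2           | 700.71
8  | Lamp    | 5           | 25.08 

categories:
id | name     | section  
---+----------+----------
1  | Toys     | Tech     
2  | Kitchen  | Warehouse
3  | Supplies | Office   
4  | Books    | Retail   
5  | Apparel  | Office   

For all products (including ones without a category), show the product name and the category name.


LEFT JOIN keeps every row from products (the left table); where category_id has no match in categories, the category columns become NULL. Walk through each product:
  - product 1 (Speaker): category_id=1 -> matches Toys
  - product 2 (Desk): category_id=4 -> matches Books
  - product 3 (Cable): category_id=NULL, no match -> kept with NULL
  - product 4 (Mouse): category_id=4 -> matches Books
  - product 5 (Stapler): category_id=1 -> matches Toys
  - product 6 (Webcam): category_id=1 -> matches Toys
  - product 7 (Monitor): category_id=2 -> matches Kitchen
  - product 8 (Lamp): category_id=5 -> matches Apparel
All 8 rows appear; 1 has NULL category.

SQL:
SELECT a.name, b.name AS category
FROM products a
LEFT JOIN categories b ON a.category_id = b.id

Result:
name    | category
--------+---------
Speaker | Toys    
Desk    | Books   
Cable   | NULL    
Mouse   | Books   
Stapler | Toys    
Webcam  | Toys    
Monitor | Kitchen 
Lamp    | Apparel 


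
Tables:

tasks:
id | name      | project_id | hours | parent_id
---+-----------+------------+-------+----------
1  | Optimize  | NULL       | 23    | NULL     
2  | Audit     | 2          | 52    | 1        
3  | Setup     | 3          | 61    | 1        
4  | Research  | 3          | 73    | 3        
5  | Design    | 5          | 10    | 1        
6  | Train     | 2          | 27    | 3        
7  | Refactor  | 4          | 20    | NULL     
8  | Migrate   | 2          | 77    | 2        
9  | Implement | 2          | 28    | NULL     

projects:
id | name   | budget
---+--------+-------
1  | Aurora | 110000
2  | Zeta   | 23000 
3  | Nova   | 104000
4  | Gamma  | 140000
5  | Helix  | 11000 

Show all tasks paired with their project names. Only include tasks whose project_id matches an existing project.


INNER JOIN keeps only tasks rows whose project_id matches an id in projects. Walk through each task:
  - task 1 (Optimize): project_id=NULL, no match -> dropped
  - task 2 (Audit): project_id=2 -> matches Zeta
  - task 3 (Setup): project_id=3 -> matches Nova
  - task 4 (Research): project_id=3 -> matches Nova
  - task 5 (Design): project_id=5 -> matches Helix
  - task 6 (Train): project_id=2 -> matches Zeta
  - task 7 (Refactor): project_id=4 -> matches Gamma
  - task 8 (Migrate): project_id=2 -> matches Zeta
  - task 9 (Implement): project_id=2 -> matches Zeta
So 1 of 9 rows is dropped.

SQL:
SELECT a.name, b.name AS project
FROM tasks a
INNER JOIN projects b ON a.project_id = b.id

Result:
name      | project
----------+--------
Audit     | Zeta   
Setup     | Nova   
Research  | Nova   
Design    | Helix  
Train     | Zeta   
Refactor  | Gamma  
Migrate   | Zeta   
Implement | Zeta   


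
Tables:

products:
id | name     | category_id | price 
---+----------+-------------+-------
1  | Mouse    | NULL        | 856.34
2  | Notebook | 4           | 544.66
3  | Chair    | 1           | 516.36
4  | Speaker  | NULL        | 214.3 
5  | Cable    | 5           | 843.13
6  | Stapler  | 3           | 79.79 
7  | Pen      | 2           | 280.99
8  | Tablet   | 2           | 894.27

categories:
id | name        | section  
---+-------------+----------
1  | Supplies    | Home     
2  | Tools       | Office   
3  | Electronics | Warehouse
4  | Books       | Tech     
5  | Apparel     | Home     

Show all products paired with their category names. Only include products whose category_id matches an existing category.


INNER JOIN keeps only products rows whose category_id matches an id in categories. Walk through each product:
  - product 1 (Mouse): category_id=NULL, no match -> dropped
  - product 2 (Notebook): category_id=4 -> matches Books
  - product 3 (Chair): category_id=1 -> matches Supplies
  - product 4 (Speaker): category_id=NULL, no match -> dropped
  - product 5 (Cable): category_id=5 -> matches Apparel
  - product 6 (Stapler): category_id=3 -> matches Electronics
  - product 7 (Pen): category_id=2 -> matches Tools
  - product 8 (Tablet): category_id=2 -> matches Tools
So 2 of 8 rows are dropped.

SQL:
SELECT a.name, b.name AS category
FROM products a
INNER JOIN categories b ON a.category_id = b.id

Result:
name     | category   
---------+------------
Notebook | Books      
Chair    | Supplies   
Cable    | Apparel    
Stapler  | Electronics
Pen      | Tools      
Tablet   | Tools      


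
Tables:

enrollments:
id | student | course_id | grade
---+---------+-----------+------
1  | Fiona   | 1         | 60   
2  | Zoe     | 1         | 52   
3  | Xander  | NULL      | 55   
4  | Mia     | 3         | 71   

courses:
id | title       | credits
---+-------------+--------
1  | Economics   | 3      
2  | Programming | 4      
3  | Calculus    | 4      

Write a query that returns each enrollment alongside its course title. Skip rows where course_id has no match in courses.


INNER JOIN keeps only enrollments rows whose course_id matches an id in courses. Walk through each enrollment:
  - enrollment 1 (Fiona): course_id=1 -> matches Economics
  - enrollment 2 (Zoe): course_id=1 -> matches Economics
  - enrollment 3 (Xander): course_id=NULL, no match -> dropped
  - enrollment 4 (Mia): course_id=3 -> matches Calculus
So 1 of 4 rows is dropped.

SQL:
SELECT a.student, b.title AS course
FROM enrollments a
INNER JOIN courses b ON a.course_id = b.id

Result:
student | course   
--------+----------
Fiona   | Economics
Zoe     | Economics
Mia     | Calculus 


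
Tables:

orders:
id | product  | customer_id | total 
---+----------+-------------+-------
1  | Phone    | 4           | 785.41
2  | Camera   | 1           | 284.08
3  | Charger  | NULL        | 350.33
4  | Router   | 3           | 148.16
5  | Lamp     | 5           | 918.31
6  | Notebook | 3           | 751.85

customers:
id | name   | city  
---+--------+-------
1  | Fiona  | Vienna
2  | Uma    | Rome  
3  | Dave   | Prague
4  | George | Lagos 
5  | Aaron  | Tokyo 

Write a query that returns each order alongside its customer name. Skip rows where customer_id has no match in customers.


INNER JOIN keeps only orders rows whose customer_id matches an id in customers. Walk through each order:
  - order 1 (Phone): customer_id=4 -> matches George
  - order 2 (Camera): customer_id=1 -> matches Fiona
  - order 3 (Charger): customer_id=NULL, no match -> dropped
  - order 4 (Router): customer_id=3 -> matches Dave
  - order 5 (Lamp): customer_id=5 -> matches Aaron
  - order 6 (Notebook): customer_id=3 -> matches Dave
So 1 of 6 rows is dropped.

SQL:
SELECT a.product, b.name AS customer
FROM orders a
INNER JOIN customers b ON a.customer_id = b.id

Result:
product  | customer
---------+---------
Phone    | George  
Camera   | Fiona   
Router   | Dave    
Lamp     | Aaron   
Notebook | Dave    


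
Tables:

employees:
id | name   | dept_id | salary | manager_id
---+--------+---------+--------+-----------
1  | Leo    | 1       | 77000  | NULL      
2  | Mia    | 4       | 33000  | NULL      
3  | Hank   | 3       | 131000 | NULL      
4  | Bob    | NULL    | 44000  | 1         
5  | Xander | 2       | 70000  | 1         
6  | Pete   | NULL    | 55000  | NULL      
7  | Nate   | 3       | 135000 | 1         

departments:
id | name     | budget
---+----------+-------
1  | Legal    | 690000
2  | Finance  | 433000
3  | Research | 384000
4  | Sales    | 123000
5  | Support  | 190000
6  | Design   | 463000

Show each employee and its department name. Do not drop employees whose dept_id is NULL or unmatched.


LEFT JOIN keeps every row from employees (the left table); where dept_id has no match in departments, the department columns become NULL. Walk through each employee:
  - employee 1 (Leo): dept_id=1 -> matches Legal
  - employee 2 (Mia): dept_id=4 -> matches Sales
  - employee 3 (Hank): dept_id=3 -> matches Research
  - employee 4 (Bob): dept_id=NULL, no match -> kept with NULL
  - employee 5 (Xander): dept_id=2 -> matches Finance
  - employee 6 (Pete): dept_id=NULL, no match -> kept with NULL
  - employee 7 (Nate): dept_id=3 -> matches Research
All 7 rows appear; 2 have NULL department.

SQL:
SELECT a.name, b.name AS department
FROM employees a
LEFT JOIN departments b ON a.dept_id = b.id

Result:
name   | department
-------+-----------
Leo    | Legal     
Mia    | Sales     
Hank   | Research  
Bob    | NULL      
Xander | Finance   
Pete   | NULL      
Nate   | Research  


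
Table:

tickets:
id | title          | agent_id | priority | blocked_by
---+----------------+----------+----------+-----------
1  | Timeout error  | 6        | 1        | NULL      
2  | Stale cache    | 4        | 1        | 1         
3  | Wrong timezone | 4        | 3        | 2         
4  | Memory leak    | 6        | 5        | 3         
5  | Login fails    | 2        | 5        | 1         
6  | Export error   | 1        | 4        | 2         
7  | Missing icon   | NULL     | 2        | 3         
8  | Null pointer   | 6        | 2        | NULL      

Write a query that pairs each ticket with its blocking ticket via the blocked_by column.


This is a self-join: tickets is joined to a second copy of itself, matching each row's blocked_by to another row's id. Use LEFT JOIN so rows with blocked_by=NULL are kept.
  - ticket 1 (Timeout error): blocked_by=NULL -> NULL
  - ticket 2 (Stale cache): blocked_by=1 -> Timeout error
  - ticket 3 (Wrong timezone): blocked_by=2 -> Stale cache
  - ticket 4 (Memory leak): blocked_by=3 -> Wrong timezone
  - ticket 5 (Login fails): blocked_by=1 -> Timeout error
  - ticket 6 (Export error): blocked_by=2 -> Stale cache
  - ticket 7 (Missing icon): blocked_by=3 -> Wrong timezone
  - ticket 8 (Null pointer): blocked_by=NULL -> NULL

SQL:
SELECT a.title AS item, b.title AS blocked_by
FROM tickets a
LEFT JOIN tickets b ON a.blocked_by = b.id

Result:
item           | blocked_by    
---------------+---------------
Timeout error  | NULL          
Stale cache    | Timeout error 
Wrong timezone | Stale cache   
Memory leak    | Wrong timezone
Login fails    | Timeout error 
Export error   | Stale cache   
Missing icon   | Wrong timezone
Null pointer   | NULL          


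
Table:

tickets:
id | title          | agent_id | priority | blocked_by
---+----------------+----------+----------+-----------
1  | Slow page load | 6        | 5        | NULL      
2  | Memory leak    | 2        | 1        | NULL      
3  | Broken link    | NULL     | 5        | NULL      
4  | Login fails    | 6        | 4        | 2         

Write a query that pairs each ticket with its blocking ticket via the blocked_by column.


This is a self-join: tickets is joined to a second copy of itself, matching each row's blocked_by to another row's id. Use LEFT JOIN so rows with blocked_by=NULL are kept.
  - ticket 1 (Slow page load): blocked_by=NULL -> NULL
  - ticket 2 (Memory leak): blocked_by=NULL -> NULL
  - ticket 3 (Broken link): blocked_by=NULL -> NULL
  - ticket 4 (Login fails): blocked_by=2 -> Memory leak

SQL:
SELECT a.title AS item, b.title AS blocked_by
FROM tickets a
LEFT JOIN tickets b ON a.blocked_by = b.id

Result:
item           | blocked_by 
---------------+------------
Slow page load | NULL       
Memory leak    | NULL       
Broken link    | NULL       
Login fails    | Memory leak


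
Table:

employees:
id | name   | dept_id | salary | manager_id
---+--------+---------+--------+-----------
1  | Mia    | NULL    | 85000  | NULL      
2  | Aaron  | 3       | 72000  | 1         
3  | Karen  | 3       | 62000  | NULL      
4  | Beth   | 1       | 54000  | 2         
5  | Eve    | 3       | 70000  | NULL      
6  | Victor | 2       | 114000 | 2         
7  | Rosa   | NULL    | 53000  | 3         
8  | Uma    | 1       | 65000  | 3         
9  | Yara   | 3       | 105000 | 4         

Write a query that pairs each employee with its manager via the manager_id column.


This is a self-join: employees is joined to a second copy of itself, matching each row's manager_id to another row's id. Use LEFT JOIN so rows with manager_id=NULL are kept.
  - employee 1 (Mia): manager_id=NULL -> NULL
  - employee 2 (Aaron): manager_id=1 -> Mia
  - employee 3 (Karen): manager_id=NULL -> NULL
  - employee 4 (Beth): manager_id=2 -> Aaron
  - employee 5 (Eve): manager_id=NULL -> NULL
  - employee 6 (Victor): manager_id=2 -> Aaron
  - employee 7 (Rosa): manager_id=3 -> Karen
  - employee 8 (Uma): manager_id=3 -> Karen
  - employee 9 (Yara): manager_id=4 -> Beth

SQL:
SELECT a.name AS item, b.name AS manager
FROM employees a
LEFT JOIN employees b ON a.manager_id = b.id

Result:
item   | manager
-------+--------
Mia    | NULL   
Aaron  | Mia    
Karen  | NULL   
Beth   | Aaron  
Eve    | NULL   
Victor | Aaron  
Rosa   | Karen  
Uma    | Karen  
Yara   | Beth   


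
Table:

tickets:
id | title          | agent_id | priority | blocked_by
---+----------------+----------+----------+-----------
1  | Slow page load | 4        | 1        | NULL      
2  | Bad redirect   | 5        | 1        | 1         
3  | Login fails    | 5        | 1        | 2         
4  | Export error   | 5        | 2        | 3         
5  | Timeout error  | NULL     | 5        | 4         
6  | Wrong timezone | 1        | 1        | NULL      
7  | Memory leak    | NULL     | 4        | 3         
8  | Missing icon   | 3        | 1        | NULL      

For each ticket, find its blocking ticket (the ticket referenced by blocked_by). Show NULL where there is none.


This is a self-join: tickets is joined to a second copy of itself, matching each row's blocked_by to another row's id. Use LEFT JOIN so rows with blocked_by=NULL are kept.
  - ticket 1 (Slow page load): blocked_by=NULL -> NULL
  - ticket 2 (Bad redirect): blocked_by=1 -> Slow page load
  - ticket 3 (Login fails): blocked_by=2 -> Bad redirect
  - ticket 4 (Export error): blocked_by=3 -> Login fails
  - ticket 5 (Timeout error): blocked_by=4 -> Export error
  - ticket 6 (Wrong timezone): blocked_by=NULL -> NULL
  - ticket 7 (Memory leak): blocked_by=3 -> Login fails
  - ticket 8 (Missing icon): blocked_by=NULL -> NULL

SQL:
SELECT a.title AS item, b.title AS blocked_by
FROM tickets a
LEFT JOIN tickets b ON a.blocked_by = b.id

Result:
item           | blocked_by    
---------------+---------------
Slow page load | NULL          
Bad redirect   | Slow page load
Login fails    | Bad redirect  
Export error   | Login fails   
Timeout error  | Export error  
Wrong timezone | NULL          
Memory leak    | Login fails   
Missing icon   | NULL          


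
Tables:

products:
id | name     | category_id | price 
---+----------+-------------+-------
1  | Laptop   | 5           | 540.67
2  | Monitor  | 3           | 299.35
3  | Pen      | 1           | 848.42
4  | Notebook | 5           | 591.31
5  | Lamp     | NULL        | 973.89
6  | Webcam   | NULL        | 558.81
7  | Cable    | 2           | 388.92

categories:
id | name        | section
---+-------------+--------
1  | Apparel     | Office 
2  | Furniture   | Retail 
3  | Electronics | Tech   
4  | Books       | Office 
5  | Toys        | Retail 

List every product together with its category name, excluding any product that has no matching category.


INNER JOIN keeps only products rows whose category_id matches an id in categories. Walk through each product:
  - product 1 (Laptop): category_id=5 -> matches Toys
  - product 2 (Monitor): category_id=3 -> matches Electronics
  - product 3 (Pen): category_id=1 -> matches Apparel
  - product 4 (Notebook): category_id=5 -> matches Toys
  - product 5 (Lamp): category_id=NULL, no match -> dropped
  - product 6 (Webcam): category_id=NULL, no match -> dropped
  - product 7 (Cable): category_id=2 -> matches Furniture
So 2 of 7 rows are dropped.

SQL:
SELECT a.name, b.name AS category
FROM products a
INNER JOIN categories b ON a.category_id = b.id

Result:
name     | category   
---------+------------
Laptop   | Toys       
Monitor  | Electronics
Pen      | Apparel    
Notebook | Toys       
Cable    | Furniture  


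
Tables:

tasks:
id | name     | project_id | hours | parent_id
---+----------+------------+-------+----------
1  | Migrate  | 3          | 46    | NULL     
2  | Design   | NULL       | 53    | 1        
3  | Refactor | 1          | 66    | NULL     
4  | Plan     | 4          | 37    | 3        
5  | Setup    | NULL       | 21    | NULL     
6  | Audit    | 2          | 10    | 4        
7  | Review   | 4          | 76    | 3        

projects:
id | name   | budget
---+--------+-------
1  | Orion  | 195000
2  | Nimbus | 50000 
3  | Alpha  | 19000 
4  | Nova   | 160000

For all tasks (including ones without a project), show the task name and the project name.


LEFT JOIN keeps every row from tasks (the left table); where project_id has no match in projects, the project columns become NULL. Walk through each task:
  - task 1 (Migrate): project_id=3 -> matches Alpha
  - task 2 (Design): project_id=NULL, no match -> kept with NULL
  - task 3 (Refactor): project_id=1 -> matches Orion
  - task 4 (Plan): project_id=4 -> matches Nova
  - task 5 (Setup): project_id=NULL, no match -> kept with NULL
  - task 6 (Audit): project_id=2 -> matches Nimbus
  - task 7 (Review): project_id=4 -> matches Nova
All 7 rows appear; 2 have NULL project.

SQL:
SELECT a.name, b.name AS project
FROM tasks a
LEFT JOIN projects b ON a.project_id = b.id

Result:
name     | project
---------+--------
Migrate  | Alpha  
Design   | NULL   
Refactor | Orion  
Plan     | Nova   
Setup    | NULL   
Audit    | Nimbus 
Review   | Nova   


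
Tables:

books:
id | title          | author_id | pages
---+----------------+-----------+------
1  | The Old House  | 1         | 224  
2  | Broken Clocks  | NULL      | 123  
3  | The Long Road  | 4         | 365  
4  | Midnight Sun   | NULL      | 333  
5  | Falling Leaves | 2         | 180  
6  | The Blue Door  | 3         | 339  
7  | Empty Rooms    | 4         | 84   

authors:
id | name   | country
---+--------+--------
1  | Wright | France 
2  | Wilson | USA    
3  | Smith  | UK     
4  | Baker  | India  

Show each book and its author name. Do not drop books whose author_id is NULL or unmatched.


LEFT JOIN keeps every row from books (the left table); where author_id has no match in authors, the author columns become NULL. Walk through each book:
  - book 1 (The Old House): author_id=1 -> matches Wright
  - book 2 (Broken Clocks): author_id=NULL, no match -> kept with NULL
  - book 3 (The Long Road): author_id=4 -> matches Baker
  - book 4 (Midnight Sun): author_id=NULL, no match -> kept with NULL
  - book 5 (Falling Leaves): author_id=2 -> matches Wilson
  - book 6 (The Blue Door): author_id=3 -> matches Smith
  - book 7 (Empty Rooms): author_id=4 -> matches Baker
All 7 rows appear; 2 have NULL author.

SQL:
SELECT a.title, b.name AS author
FROM books a
LEFT JOIN authors b ON a.author_id = b.id

Result:
title          | author
---------------+-------
The Old House  | Wright
Broken Clocks  | NULL  
The Long Road  | Baker 
Midnight Sun   | NULL  
Falling Leaves | Wilson
The Blue Door  | Smith 
Empty Rooms    | Baker 


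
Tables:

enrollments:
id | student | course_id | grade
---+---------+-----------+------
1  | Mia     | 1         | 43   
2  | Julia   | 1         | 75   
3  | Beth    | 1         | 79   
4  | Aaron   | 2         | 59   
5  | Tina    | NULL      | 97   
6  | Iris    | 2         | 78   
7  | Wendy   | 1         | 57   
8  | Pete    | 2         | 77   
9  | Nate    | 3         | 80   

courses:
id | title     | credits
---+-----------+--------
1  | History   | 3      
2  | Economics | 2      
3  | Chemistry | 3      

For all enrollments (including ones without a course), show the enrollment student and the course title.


LEFT JOIN keeps every row from enrollments (the left table); where course_id has no match in courses, the course columns become NULL. Walk through each enrollment:
  - enrollment 1 (Mia): course_id=1 -> matches History
  - enrollment 2 (Julia): course_id=1 -> matches History
  - enrollment 3 (Beth): course_id=1 -> matches History
  - enrollment 4 (Aaron): course_id=2 -> matches Economics
  - enrollment 5 (Tina): course_id=NULL, no match -> kept with NULL
  - enrollment 6 (Iris): course_id=2 -> matches Economics
  - enrollment 7 (Wendy): course_id=1 -> matches History
  - enrollment 8 (Pete): course_id=2 -> matches Economics
  - enrollment 9 (Nate): course_id=3 -> matches Chemistry
All 9 rows appear; 1 has NULL course.

SQL:
SELECT a.student, b.title AS course
FROM enrollments a
LEFT JOIN courses b ON a.course_id = b.id

Result:
student | course   
--------+----------
Mia     | History  
Julia   | History  
Beth    | History  
Aaron   | Economics
Tina    | NULL     
Iris    | Economics
Wendy   | History  
Pete    | Economics
Nate    | Chemistry


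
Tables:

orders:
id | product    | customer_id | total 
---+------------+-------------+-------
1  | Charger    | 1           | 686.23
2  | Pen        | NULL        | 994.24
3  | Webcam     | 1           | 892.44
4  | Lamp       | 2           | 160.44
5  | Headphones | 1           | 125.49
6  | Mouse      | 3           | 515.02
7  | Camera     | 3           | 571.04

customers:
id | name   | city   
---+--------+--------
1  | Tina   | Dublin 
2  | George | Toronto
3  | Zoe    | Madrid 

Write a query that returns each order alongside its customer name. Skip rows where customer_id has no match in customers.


INNER JOIN keeps only orders rows whose customer_id matches an id in customers. Walk through each order:
  - order 1 (Charger): customer_id=1 -> matches Tina
  - order 2 (Pen): customer_id=NULL, no match -> dropped
  - order 3 (Webcam): customer_id=1 -> matches Tina
  - order 4 (Lamp): customer_id=2 -> matches George
  - order 5 (Headphones): customer_id=1 -> matches Tina
  - order 6 (Mouse): customer_id=3 -> matches Zoe
  - order 7 (Camera): customer_id=3 -> matches Zoe
So 1 of 7 rows is dropped.

SQL:
SELECT a.product, b.name AS customer
FROM orders a
INNER JOIN customers b ON a.customer_id = b.id

Result:
product    | customer
-----------+---------
Charger    | Tina    
Webcam     | Tina    
Lamp       | George  
Headphones | Tina    
Mouse      | Zoe     
Camera     | Zoe     


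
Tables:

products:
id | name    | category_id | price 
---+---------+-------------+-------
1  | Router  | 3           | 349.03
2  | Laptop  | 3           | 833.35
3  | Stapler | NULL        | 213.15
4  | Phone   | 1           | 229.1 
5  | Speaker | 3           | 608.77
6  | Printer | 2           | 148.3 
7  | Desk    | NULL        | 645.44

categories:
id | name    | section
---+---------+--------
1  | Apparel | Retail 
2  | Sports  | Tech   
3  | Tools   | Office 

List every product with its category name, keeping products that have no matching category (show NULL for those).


LEFT JOIN keeps every row from products (the left table); where category_id has no match in categories, the category columns become NULL. Walk through each product:
  - product 1 (Router): category_id=3 -> matches Tools
  - product 2 (Laptop): category_id=3 -> matches Tools
  - product 3 (Stapler): category_id=NULL, no match -> kept with NULL
  - product 4 (Phone): category_id=1 -> matches Apparel
  - product 5 (Speaker): category_id=3 -> matches Tools
  - product 6 (Printer): category_id=2 -> matches Sports
  - product 7 (Desk): category_id=NULL, no match -> kept with NULL
All 7 rows appear; 2 have NULL category.

SQL:
SELECT a.name, b.name AS category
FROM products a
LEFT JOIN categories b ON a.category_id = b.id

Result:
name    | category
--------+---------
Router  | Tools   
Laptop  | Tools   
Stapler | NULL    
Phone   | Apparel 
Speaker | Tools   
Printer | Sports  
Desk    | NULL    


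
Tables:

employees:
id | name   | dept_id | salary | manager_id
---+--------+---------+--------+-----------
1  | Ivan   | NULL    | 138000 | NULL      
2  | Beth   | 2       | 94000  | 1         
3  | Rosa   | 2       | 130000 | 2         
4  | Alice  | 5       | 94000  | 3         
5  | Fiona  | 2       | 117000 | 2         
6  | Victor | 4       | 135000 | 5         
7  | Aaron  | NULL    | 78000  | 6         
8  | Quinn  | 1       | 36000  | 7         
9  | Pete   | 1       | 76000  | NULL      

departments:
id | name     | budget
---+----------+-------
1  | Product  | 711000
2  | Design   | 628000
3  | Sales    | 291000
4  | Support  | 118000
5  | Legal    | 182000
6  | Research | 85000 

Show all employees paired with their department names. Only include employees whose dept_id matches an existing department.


INNER JOIN keeps only employees rows whose dept_id matches an id in departments. Walk through each employee:
  - employee 1 (Ivan): dept_id=NULL, no match -> dropped
  - employee 2 (Beth): dept_id=2 -> matches Design
  - employee 3 (Rosa): dept_id=2 -> matches Design
  - employee 4 (Alice): dept_id=5 -> matches Legal
  - employee 5 (Fiona): dept_id=2 -> matches Design
  - employee 6 (Victor): dept_id=4 -> matches Support
  - employee 7 (Aaron): dept_id=NULL, no match -> dropped
  - employee 8 (Quinn): dept_id=1 -> matches Product
  - employee 9 (Pete): dept_id=1 -> matches Product
So 2 of 9 rows are dropped.

SQL:
SELECT a.name, b.name AS department
FROM employees a
INNER JOIN departments b ON a.dept_id = b.id

Result:
name   | department
-------+-----------
Beth   | Design    
Rosa   | Design    
Alice  | Legal     
Fiona  | Design    
Victor | Support   
Quinn  | Product   
Pete   | Product   
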